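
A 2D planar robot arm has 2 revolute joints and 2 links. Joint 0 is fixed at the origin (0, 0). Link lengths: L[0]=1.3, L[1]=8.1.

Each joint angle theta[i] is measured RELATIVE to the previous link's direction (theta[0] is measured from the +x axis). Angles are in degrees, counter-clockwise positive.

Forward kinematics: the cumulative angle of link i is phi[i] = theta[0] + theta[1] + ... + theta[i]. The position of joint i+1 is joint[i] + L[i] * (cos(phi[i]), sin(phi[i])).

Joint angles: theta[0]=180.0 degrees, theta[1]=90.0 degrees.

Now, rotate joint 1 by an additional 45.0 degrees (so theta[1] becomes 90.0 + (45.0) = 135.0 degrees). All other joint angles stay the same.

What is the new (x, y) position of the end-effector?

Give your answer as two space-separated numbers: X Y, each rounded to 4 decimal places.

Answer: 4.4276 -5.7276

Derivation:
joint[0] = (0.0000, 0.0000)  (base)
link 0: phi[0] = 180 = 180 deg
  cos(180 deg) = -1.0000, sin(180 deg) = 0.0000
  joint[1] = (0.0000, 0.0000) + 1.3 * (-1.0000, 0.0000) = (0.0000 + -1.3000, 0.0000 + 0.0000) = (-1.3000, 0.0000)
link 1: phi[1] = 180 + 135 = 315 deg
  cos(315 deg) = 0.7071, sin(315 deg) = -0.7071
  joint[2] = (-1.3000, 0.0000) + 8.1 * (0.7071, -0.7071) = (-1.3000 + 5.7276, 0.0000 + -5.7276) = (4.4276, -5.7276)
End effector: (4.4276, -5.7276)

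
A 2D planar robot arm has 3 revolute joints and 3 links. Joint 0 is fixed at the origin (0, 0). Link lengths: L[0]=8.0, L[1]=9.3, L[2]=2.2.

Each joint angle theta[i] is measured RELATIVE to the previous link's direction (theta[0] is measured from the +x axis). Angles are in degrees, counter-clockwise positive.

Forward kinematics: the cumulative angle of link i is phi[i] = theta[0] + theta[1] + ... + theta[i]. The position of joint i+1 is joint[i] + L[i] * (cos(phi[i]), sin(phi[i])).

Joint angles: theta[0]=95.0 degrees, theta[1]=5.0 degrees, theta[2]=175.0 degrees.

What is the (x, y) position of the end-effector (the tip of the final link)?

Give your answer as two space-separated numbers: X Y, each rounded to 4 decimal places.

joint[0] = (0.0000, 0.0000)  (base)
link 0: phi[0] = 95 = 95 deg
  cos(95 deg) = -0.0872, sin(95 deg) = 0.9962
  joint[1] = (0.0000, 0.0000) + 8 * (-0.0872, 0.9962) = (0.0000 + -0.6972, 0.0000 + 7.9696) = (-0.6972, 7.9696)
link 1: phi[1] = 95 + 5 = 100 deg
  cos(100 deg) = -0.1736, sin(100 deg) = 0.9848
  joint[2] = (-0.6972, 7.9696) + 9.3 * (-0.1736, 0.9848) = (-0.6972 + -1.6149, 7.9696 + 9.1587) = (-2.3122, 17.1283)
link 2: phi[2] = 95 + 5 + 175 = 275 deg
  cos(275 deg) = 0.0872, sin(275 deg) = -0.9962
  joint[3] = (-2.3122, 17.1283) + 2.2 * (0.0872, -0.9962) = (-2.3122 + 0.1917, 17.1283 + -2.1916) = (-2.1204, 14.9366)
End effector: (-2.1204, 14.9366)

Answer: -2.1204 14.9366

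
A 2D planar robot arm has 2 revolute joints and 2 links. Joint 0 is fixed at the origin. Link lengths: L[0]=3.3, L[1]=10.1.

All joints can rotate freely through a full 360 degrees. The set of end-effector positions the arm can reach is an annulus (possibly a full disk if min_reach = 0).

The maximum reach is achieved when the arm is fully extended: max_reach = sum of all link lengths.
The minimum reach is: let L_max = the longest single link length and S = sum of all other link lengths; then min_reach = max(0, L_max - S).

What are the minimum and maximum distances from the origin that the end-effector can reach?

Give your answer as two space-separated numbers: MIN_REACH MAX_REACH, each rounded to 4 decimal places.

Answer: 6.8000 13.4000

Derivation:
Link lengths: [3.3, 10.1]
max_reach = 3.3 + 10.1 = 13.4
L_max = max([3.3, 10.1]) = 10.1
S (sum of others) = 13.4 - 10.1 = 3.3
min_reach = max(0, 10.1 - 3.3) = max(0, 6.8) = 6.8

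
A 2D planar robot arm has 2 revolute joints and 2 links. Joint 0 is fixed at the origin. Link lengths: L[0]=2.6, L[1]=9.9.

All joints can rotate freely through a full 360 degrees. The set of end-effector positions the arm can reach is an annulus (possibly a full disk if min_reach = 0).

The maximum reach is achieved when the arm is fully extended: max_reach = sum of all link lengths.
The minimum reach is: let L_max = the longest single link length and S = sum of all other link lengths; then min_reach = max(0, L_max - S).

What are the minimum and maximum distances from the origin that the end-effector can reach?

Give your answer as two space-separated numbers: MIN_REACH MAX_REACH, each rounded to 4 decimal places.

Answer: 7.3000 12.5000

Derivation:
Link lengths: [2.6, 9.9]
max_reach = 2.6 + 9.9 = 12.5
L_max = max([2.6, 9.9]) = 9.9
S (sum of others) = 12.5 - 9.9 = 2.6
min_reach = max(0, 9.9 - 2.6) = max(0, 7.3) = 7.3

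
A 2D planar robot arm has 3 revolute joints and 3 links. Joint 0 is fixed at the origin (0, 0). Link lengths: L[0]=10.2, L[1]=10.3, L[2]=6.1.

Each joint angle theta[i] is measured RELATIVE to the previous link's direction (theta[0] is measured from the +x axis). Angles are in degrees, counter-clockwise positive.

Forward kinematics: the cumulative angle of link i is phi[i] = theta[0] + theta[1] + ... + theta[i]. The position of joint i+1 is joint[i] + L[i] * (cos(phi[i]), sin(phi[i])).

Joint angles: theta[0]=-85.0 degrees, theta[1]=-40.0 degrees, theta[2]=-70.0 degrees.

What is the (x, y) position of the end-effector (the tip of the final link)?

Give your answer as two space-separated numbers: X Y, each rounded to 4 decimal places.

Answer: -10.9110 -17.0197

Derivation:
joint[0] = (0.0000, 0.0000)  (base)
link 0: phi[0] = -85 = -85 deg
  cos(-85 deg) = 0.0872, sin(-85 deg) = -0.9962
  joint[1] = (0.0000, 0.0000) + 10.2 * (0.0872, -0.9962) = (0.0000 + 0.8890, 0.0000 + -10.1612) = (0.8890, -10.1612)
link 1: phi[1] = -85 + -40 = -125 deg
  cos(-125 deg) = -0.5736, sin(-125 deg) = -0.8192
  joint[2] = (0.8890, -10.1612) + 10.3 * (-0.5736, -0.8192) = (0.8890 + -5.9078, -10.1612 + -8.4373) = (-5.0188, -18.5985)
link 2: phi[2] = -85 + -40 + -70 = -195 deg
  cos(-195 deg) = -0.9659, sin(-195 deg) = 0.2588
  joint[3] = (-5.0188, -18.5985) + 6.1 * (-0.9659, 0.2588) = (-5.0188 + -5.8921, -18.5985 + 1.5788) = (-10.9110, -17.0197)
End effector: (-10.9110, -17.0197)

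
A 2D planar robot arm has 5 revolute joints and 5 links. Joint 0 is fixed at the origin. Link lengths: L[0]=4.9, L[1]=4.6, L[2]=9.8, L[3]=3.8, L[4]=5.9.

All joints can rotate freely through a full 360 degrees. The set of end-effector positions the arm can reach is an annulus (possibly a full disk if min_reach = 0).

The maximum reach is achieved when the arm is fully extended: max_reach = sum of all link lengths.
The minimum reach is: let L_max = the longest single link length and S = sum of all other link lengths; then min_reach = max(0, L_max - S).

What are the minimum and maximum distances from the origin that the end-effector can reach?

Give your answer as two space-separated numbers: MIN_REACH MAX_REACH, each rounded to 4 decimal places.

Answer: 0.0000 29.0000

Derivation:
Link lengths: [4.9, 4.6, 9.8, 3.8, 5.9]
max_reach = 4.9 + 4.6 + 9.8 + 3.8 + 5.9 = 29
L_max = max([4.9, 4.6, 9.8, 3.8, 5.9]) = 9.8
S (sum of others) = 29 - 9.8 = 19.2
min_reach = max(0, 9.8 - 19.2) = max(0, -9.4) = 0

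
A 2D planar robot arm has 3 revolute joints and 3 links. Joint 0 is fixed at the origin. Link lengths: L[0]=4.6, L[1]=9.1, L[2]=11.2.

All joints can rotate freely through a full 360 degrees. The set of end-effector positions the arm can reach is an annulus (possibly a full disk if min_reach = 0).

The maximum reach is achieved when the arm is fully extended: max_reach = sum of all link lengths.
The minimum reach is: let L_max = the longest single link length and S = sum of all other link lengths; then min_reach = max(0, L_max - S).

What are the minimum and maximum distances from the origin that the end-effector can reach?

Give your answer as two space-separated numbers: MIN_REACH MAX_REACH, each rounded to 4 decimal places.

Answer: 0.0000 24.9000

Derivation:
Link lengths: [4.6, 9.1, 11.2]
max_reach = 4.6 + 9.1 + 11.2 = 24.9
L_max = max([4.6, 9.1, 11.2]) = 11.2
S (sum of others) = 24.9 - 11.2 = 13.7
min_reach = max(0, 11.2 - 13.7) = max(0, -2.5) = 0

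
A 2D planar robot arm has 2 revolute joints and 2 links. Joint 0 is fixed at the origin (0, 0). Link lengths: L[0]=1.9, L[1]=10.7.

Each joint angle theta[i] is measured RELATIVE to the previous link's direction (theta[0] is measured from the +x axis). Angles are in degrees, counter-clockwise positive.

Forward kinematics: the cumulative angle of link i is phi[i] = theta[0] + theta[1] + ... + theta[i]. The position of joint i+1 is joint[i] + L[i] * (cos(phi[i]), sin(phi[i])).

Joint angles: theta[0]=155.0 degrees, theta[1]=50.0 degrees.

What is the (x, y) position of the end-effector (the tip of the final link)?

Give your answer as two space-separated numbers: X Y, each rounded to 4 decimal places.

Answer: -11.4195 -3.7190

Derivation:
joint[0] = (0.0000, 0.0000)  (base)
link 0: phi[0] = 155 = 155 deg
  cos(155 deg) = -0.9063, sin(155 deg) = 0.4226
  joint[1] = (0.0000, 0.0000) + 1.9 * (-0.9063, 0.4226) = (0.0000 + -1.7220, 0.0000 + 0.8030) = (-1.7220, 0.8030)
link 1: phi[1] = 155 + 50 = 205 deg
  cos(205 deg) = -0.9063, sin(205 deg) = -0.4226
  joint[2] = (-1.7220, 0.8030) + 10.7 * (-0.9063, -0.4226) = (-1.7220 + -9.6975, 0.8030 + -4.5220) = (-11.4195, -3.7190)
End effector: (-11.4195, -3.7190)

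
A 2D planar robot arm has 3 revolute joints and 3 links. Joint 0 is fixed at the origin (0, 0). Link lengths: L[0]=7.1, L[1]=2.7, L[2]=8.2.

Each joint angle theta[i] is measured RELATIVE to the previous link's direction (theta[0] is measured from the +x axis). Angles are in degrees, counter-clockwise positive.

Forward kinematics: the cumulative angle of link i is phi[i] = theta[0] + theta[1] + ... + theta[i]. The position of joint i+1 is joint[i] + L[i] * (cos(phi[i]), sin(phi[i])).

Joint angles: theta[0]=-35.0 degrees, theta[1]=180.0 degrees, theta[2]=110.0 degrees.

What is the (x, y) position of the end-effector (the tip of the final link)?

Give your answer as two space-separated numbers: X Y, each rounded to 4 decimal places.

joint[0] = (0.0000, 0.0000)  (base)
link 0: phi[0] = -35 = -35 deg
  cos(-35 deg) = 0.8192, sin(-35 deg) = -0.5736
  joint[1] = (0.0000, 0.0000) + 7.1 * (0.8192, -0.5736) = (0.0000 + 5.8160, 0.0000 + -4.0724) = (5.8160, -4.0724)
link 1: phi[1] = -35 + 180 = 145 deg
  cos(145 deg) = -0.8192, sin(145 deg) = 0.5736
  joint[2] = (5.8160, -4.0724) + 2.7 * (-0.8192, 0.5736) = (5.8160 + -2.2117, -4.0724 + 1.5487) = (3.6043, -2.5237)
link 2: phi[2] = -35 + 180 + 110 = 255 deg
  cos(255 deg) = -0.2588, sin(255 deg) = -0.9659
  joint[3] = (3.6043, -2.5237) + 8.2 * (-0.2588, -0.9659) = (3.6043 + -2.1223, -2.5237 + -7.9206) = (1.4820, -10.4443)
End effector: (1.4820, -10.4443)

Answer: 1.4820 -10.4443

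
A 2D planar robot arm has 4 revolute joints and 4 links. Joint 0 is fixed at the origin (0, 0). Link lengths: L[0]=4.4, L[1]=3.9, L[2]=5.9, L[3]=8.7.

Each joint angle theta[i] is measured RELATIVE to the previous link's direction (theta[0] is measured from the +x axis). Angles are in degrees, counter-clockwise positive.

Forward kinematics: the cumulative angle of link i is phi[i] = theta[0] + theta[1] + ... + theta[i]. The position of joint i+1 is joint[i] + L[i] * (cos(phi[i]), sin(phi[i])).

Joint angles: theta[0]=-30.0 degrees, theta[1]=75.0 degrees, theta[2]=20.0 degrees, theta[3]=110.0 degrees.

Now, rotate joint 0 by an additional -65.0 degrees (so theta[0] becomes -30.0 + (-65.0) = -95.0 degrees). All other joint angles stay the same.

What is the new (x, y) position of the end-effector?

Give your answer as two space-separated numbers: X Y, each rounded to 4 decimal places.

Answer: 6.2057 2.4582

Derivation:
joint[0] = (0.0000, 0.0000)  (base)
link 0: phi[0] = -95 = -95 deg
  cos(-95 deg) = -0.0872, sin(-95 deg) = -0.9962
  joint[1] = (0.0000, 0.0000) + 4.4 * (-0.0872, -0.9962) = (0.0000 + -0.3835, 0.0000 + -4.3833) = (-0.3835, -4.3833)
link 1: phi[1] = -95 + 75 = -20 deg
  cos(-20 deg) = 0.9397, sin(-20 deg) = -0.3420
  joint[2] = (-0.3835, -4.3833) + 3.9 * (0.9397, -0.3420) = (-0.3835 + 3.6648, -4.3833 + -1.3339) = (3.2813, -5.7171)
link 2: phi[2] = -95 + 75 + 20 = 0 deg
  cos(0 deg) = 1.0000, sin(0 deg) = 0.0000
  joint[3] = (3.2813, -5.7171) + 5.9 * (1.0000, 0.0000) = (3.2813 + 5.9000, -5.7171 + 0.0000) = (9.1813, -5.7171)
link 3: phi[3] = -95 + 75 + 20 + 110 = 110 deg
  cos(110 deg) = -0.3420, sin(110 deg) = 0.9397
  joint[4] = (9.1813, -5.7171) + 8.7 * (-0.3420, 0.9397) = (9.1813 + -2.9756, -5.7171 + 8.1753) = (6.2057, 2.4582)
End effector: (6.2057, 2.4582)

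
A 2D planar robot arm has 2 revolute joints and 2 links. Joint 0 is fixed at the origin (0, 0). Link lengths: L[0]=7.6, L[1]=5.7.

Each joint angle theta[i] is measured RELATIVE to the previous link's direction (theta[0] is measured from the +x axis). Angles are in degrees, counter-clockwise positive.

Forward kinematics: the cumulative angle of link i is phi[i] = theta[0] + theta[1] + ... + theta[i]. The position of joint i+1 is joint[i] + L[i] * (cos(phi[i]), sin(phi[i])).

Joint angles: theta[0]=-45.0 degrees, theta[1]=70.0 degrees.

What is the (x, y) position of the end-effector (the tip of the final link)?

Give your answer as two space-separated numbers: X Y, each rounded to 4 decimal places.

Answer: 10.5400 -2.9651

Derivation:
joint[0] = (0.0000, 0.0000)  (base)
link 0: phi[0] = -45 = -45 deg
  cos(-45 deg) = 0.7071, sin(-45 deg) = -0.7071
  joint[1] = (0.0000, 0.0000) + 7.6 * (0.7071, -0.7071) = (0.0000 + 5.3740, 0.0000 + -5.3740) = (5.3740, -5.3740)
link 1: phi[1] = -45 + 70 = 25 deg
  cos(25 deg) = 0.9063, sin(25 deg) = 0.4226
  joint[2] = (5.3740, -5.3740) + 5.7 * (0.9063, 0.4226) = (5.3740 + 5.1660, -5.3740 + 2.4089) = (10.5400, -2.9651)
End effector: (10.5400, -2.9651)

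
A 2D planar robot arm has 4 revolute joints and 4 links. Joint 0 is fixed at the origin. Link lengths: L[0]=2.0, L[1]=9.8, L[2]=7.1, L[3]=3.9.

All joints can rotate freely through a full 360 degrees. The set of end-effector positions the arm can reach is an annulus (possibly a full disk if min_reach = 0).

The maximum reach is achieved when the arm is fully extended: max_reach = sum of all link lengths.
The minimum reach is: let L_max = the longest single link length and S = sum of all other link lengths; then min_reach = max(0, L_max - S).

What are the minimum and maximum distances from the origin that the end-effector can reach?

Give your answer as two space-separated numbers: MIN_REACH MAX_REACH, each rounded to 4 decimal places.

Answer: 0.0000 22.8000

Derivation:
Link lengths: [2.0, 9.8, 7.1, 3.9]
max_reach = 2 + 9.8 + 7.1 + 3.9 = 22.8
L_max = max([2.0, 9.8, 7.1, 3.9]) = 9.8
S (sum of others) = 22.8 - 9.8 = 13
min_reach = max(0, 9.8 - 13) = max(0, -3.2) = 0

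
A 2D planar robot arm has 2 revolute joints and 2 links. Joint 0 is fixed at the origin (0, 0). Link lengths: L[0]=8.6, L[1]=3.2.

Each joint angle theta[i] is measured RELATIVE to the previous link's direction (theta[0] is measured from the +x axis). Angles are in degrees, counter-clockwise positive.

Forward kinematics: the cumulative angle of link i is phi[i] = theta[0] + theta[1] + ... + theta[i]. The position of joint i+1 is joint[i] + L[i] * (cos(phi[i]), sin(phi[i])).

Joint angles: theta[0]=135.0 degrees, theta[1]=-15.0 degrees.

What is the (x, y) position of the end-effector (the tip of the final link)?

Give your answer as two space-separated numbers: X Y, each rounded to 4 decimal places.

Answer: -7.6811 8.8524

Derivation:
joint[0] = (0.0000, 0.0000)  (base)
link 0: phi[0] = 135 = 135 deg
  cos(135 deg) = -0.7071, sin(135 deg) = 0.7071
  joint[1] = (0.0000, 0.0000) + 8.6 * (-0.7071, 0.7071) = (0.0000 + -6.0811, 0.0000 + 6.0811) = (-6.0811, 6.0811)
link 1: phi[1] = 135 + -15 = 120 deg
  cos(120 deg) = -0.5000, sin(120 deg) = 0.8660
  joint[2] = (-6.0811, 6.0811) + 3.2 * (-0.5000, 0.8660) = (-6.0811 + -1.6000, 6.0811 + 2.7713) = (-7.6811, 8.8524)
End effector: (-7.6811, 8.8524)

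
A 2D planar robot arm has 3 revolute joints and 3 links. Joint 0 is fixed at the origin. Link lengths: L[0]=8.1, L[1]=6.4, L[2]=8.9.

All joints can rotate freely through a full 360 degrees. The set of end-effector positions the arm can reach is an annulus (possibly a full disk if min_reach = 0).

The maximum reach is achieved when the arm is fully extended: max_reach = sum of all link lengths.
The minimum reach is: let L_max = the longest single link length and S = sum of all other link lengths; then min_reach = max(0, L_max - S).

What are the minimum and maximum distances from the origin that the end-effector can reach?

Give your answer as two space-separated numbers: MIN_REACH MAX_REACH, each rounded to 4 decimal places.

Answer: 0.0000 23.4000

Derivation:
Link lengths: [8.1, 6.4, 8.9]
max_reach = 8.1 + 6.4 + 8.9 = 23.4
L_max = max([8.1, 6.4, 8.9]) = 8.9
S (sum of others) = 23.4 - 8.9 = 14.5
min_reach = max(0, 8.9 - 14.5) = max(0, -5.6) = 0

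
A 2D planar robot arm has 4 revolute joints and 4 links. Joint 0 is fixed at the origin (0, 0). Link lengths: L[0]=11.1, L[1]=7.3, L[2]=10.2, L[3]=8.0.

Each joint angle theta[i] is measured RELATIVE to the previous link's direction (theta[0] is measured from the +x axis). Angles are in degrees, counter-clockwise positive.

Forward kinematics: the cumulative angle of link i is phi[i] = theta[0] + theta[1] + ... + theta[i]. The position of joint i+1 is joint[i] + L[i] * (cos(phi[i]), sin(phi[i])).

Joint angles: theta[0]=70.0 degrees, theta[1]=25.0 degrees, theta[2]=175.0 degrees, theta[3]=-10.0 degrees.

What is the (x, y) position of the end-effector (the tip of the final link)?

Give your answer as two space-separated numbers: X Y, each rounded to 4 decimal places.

joint[0] = (0.0000, 0.0000)  (base)
link 0: phi[0] = 70 = 70 deg
  cos(70 deg) = 0.3420, sin(70 deg) = 0.9397
  joint[1] = (0.0000, 0.0000) + 11.1 * (0.3420, 0.9397) = (0.0000 + 3.7964, 0.0000 + 10.4306) = (3.7964, 10.4306)
link 1: phi[1] = 70 + 25 = 95 deg
  cos(95 deg) = -0.0872, sin(95 deg) = 0.9962
  joint[2] = (3.7964, 10.4306) + 7.3 * (-0.0872, 0.9962) = (3.7964 + -0.6362, 10.4306 + 7.2722) = (3.1602, 17.7028)
link 2: phi[2] = 70 + 25 + 175 = 270 deg
  cos(270 deg) = -0.0000, sin(270 deg) = -1.0000
  joint[3] = (3.1602, 17.7028) + 10.2 * (-0.0000, -1.0000) = (3.1602 + -0.0000, 17.7028 + -10.2000) = (3.1602, 7.5028)
link 3: phi[3] = 70 + 25 + 175 + -10 = 260 deg
  cos(260 deg) = -0.1736, sin(260 deg) = -0.9848
  joint[4] = (3.1602, 7.5028) + 8 * (-0.1736, -0.9848) = (3.1602 + -1.3892, 7.5028 + -7.8785) = (1.7710, -0.3757)
End effector: (1.7710, -0.3757)

Answer: 1.7710 -0.3757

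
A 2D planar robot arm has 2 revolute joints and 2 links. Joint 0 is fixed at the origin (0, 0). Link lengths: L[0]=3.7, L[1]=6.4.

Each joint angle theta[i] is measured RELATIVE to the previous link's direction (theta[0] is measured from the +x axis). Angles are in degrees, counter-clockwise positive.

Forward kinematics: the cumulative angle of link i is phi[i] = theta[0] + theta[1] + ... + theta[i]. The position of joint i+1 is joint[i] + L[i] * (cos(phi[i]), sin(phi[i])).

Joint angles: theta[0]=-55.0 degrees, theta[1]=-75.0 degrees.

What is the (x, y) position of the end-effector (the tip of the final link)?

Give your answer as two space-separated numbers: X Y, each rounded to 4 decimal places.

Answer: -1.9916 -7.9335

Derivation:
joint[0] = (0.0000, 0.0000)  (base)
link 0: phi[0] = -55 = -55 deg
  cos(-55 deg) = 0.5736, sin(-55 deg) = -0.8192
  joint[1] = (0.0000, 0.0000) + 3.7 * (0.5736, -0.8192) = (0.0000 + 2.1222, 0.0000 + -3.0309) = (2.1222, -3.0309)
link 1: phi[1] = -55 + -75 = -130 deg
  cos(-130 deg) = -0.6428, sin(-130 deg) = -0.7660
  joint[2] = (2.1222, -3.0309) + 6.4 * (-0.6428, -0.7660) = (2.1222 + -4.1138, -3.0309 + -4.9027) = (-1.9916, -7.9335)
End effector: (-1.9916, -7.9335)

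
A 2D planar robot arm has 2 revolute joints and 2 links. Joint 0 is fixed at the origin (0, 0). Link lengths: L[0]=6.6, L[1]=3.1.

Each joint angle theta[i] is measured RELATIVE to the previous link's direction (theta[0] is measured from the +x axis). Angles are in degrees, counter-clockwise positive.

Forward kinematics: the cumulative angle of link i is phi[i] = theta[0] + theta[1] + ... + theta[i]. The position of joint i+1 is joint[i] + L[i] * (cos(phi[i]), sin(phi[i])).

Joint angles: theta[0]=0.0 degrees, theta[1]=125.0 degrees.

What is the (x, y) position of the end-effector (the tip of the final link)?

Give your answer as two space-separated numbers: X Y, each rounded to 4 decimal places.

joint[0] = (0.0000, 0.0000)  (base)
link 0: phi[0] = 0 = 0 deg
  cos(0 deg) = 1.0000, sin(0 deg) = 0.0000
  joint[1] = (0.0000, 0.0000) + 6.6 * (1.0000, 0.0000) = (0.0000 + 6.6000, 0.0000 + 0.0000) = (6.6000, 0.0000)
link 1: phi[1] = 0 + 125 = 125 deg
  cos(125 deg) = -0.5736, sin(125 deg) = 0.8192
  joint[2] = (6.6000, 0.0000) + 3.1 * (-0.5736, 0.8192) = (6.6000 + -1.7781, 0.0000 + 2.5394) = (4.8219, 2.5394)
End effector: (4.8219, 2.5394)

Answer: 4.8219 2.5394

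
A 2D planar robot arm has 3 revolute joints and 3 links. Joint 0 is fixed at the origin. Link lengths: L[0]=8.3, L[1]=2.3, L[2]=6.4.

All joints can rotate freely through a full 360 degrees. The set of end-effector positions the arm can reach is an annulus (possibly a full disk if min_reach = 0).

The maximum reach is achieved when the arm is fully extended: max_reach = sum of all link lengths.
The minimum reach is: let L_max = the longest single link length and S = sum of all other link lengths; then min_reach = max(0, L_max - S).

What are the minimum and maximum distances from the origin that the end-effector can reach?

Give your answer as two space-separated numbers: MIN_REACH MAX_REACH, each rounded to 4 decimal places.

Answer: 0.0000 17.0000

Derivation:
Link lengths: [8.3, 2.3, 6.4]
max_reach = 8.3 + 2.3 + 6.4 = 17
L_max = max([8.3, 2.3, 6.4]) = 8.3
S (sum of others) = 17 - 8.3 = 8.7
min_reach = max(0, 8.3 - 8.7) = max(0, -0.4) = 0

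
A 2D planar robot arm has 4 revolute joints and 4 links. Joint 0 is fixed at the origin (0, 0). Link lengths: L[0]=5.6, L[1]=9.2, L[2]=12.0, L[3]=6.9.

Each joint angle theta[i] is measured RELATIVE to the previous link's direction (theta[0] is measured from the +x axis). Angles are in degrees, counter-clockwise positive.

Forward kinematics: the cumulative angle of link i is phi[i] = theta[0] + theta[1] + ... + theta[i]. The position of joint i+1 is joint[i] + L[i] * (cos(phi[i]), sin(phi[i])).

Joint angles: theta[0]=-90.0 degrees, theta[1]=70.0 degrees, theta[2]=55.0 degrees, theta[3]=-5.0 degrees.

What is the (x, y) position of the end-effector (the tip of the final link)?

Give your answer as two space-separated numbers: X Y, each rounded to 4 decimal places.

Answer: 24.4506 1.5863

Derivation:
joint[0] = (0.0000, 0.0000)  (base)
link 0: phi[0] = -90 = -90 deg
  cos(-90 deg) = 0.0000, sin(-90 deg) = -1.0000
  joint[1] = (0.0000, 0.0000) + 5.6 * (0.0000, -1.0000) = (0.0000 + 0.0000, 0.0000 + -5.6000) = (0.0000, -5.6000)
link 1: phi[1] = -90 + 70 = -20 deg
  cos(-20 deg) = 0.9397, sin(-20 deg) = -0.3420
  joint[2] = (0.0000, -5.6000) + 9.2 * (0.9397, -0.3420) = (0.0000 + 8.6452, -5.6000 + -3.1466) = (8.6452, -8.7466)
link 2: phi[2] = -90 + 70 + 55 = 35 deg
  cos(35 deg) = 0.8192, sin(35 deg) = 0.5736
  joint[3] = (8.6452, -8.7466) + 12 * (0.8192, 0.5736) = (8.6452 + 9.8298, -8.7466 + 6.8829) = (18.4750, -1.8637)
link 3: phi[3] = -90 + 70 + 55 + -5 = 30 deg
  cos(30 deg) = 0.8660, sin(30 deg) = 0.5000
  joint[4] = (18.4750, -1.8637) + 6.9 * (0.8660, 0.5000) = (18.4750 + 5.9756, -1.8637 + 3.4500) = (24.4506, 1.5863)
End effector: (24.4506, 1.5863)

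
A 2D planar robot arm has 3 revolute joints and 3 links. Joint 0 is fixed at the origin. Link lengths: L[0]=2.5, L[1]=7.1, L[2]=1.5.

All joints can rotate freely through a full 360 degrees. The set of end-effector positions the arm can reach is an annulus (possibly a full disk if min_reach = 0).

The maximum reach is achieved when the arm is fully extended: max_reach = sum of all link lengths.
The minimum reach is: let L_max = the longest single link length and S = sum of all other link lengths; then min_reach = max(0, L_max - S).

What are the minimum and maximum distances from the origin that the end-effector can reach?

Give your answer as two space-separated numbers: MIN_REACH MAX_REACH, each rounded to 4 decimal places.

Answer: 3.1000 11.1000

Derivation:
Link lengths: [2.5, 7.1, 1.5]
max_reach = 2.5 + 7.1 + 1.5 = 11.1
L_max = max([2.5, 7.1, 1.5]) = 7.1
S (sum of others) = 11.1 - 7.1 = 4
min_reach = max(0, 7.1 - 4) = max(0, 3.1) = 3.1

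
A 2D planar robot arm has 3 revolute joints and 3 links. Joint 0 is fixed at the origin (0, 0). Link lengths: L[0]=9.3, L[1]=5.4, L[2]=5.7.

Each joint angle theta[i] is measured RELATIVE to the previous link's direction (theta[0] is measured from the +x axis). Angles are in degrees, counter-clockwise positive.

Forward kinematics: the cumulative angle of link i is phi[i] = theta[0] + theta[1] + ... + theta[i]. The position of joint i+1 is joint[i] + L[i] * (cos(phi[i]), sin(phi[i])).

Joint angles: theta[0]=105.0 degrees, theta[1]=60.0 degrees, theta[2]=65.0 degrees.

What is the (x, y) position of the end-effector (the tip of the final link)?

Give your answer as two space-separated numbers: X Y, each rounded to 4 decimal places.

joint[0] = (0.0000, 0.0000)  (base)
link 0: phi[0] = 105 = 105 deg
  cos(105 deg) = -0.2588, sin(105 deg) = 0.9659
  joint[1] = (0.0000, 0.0000) + 9.3 * (-0.2588, 0.9659) = (0.0000 + -2.4070, 0.0000 + 8.9831) = (-2.4070, 8.9831)
link 1: phi[1] = 105 + 60 = 165 deg
  cos(165 deg) = -0.9659, sin(165 deg) = 0.2588
  joint[2] = (-2.4070, 8.9831) + 5.4 * (-0.9659, 0.2588) = (-2.4070 + -5.2160, 8.9831 + 1.3976) = (-7.6230, 10.3807)
link 2: phi[2] = 105 + 60 + 65 = 230 deg
  cos(230 deg) = -0.6428, sin(230 deg) = -0.7660
  joint[3] = (-7.6230, 10.3807) + 5.7 * (-0.6428, -0.7660) = (-7.6230 + -3.6639, 10.3807 + -4.3665) = (-11.2869, 6.0143)
End effector: (-11.2869, 6.0143)

Answer: -11.2869 6.0143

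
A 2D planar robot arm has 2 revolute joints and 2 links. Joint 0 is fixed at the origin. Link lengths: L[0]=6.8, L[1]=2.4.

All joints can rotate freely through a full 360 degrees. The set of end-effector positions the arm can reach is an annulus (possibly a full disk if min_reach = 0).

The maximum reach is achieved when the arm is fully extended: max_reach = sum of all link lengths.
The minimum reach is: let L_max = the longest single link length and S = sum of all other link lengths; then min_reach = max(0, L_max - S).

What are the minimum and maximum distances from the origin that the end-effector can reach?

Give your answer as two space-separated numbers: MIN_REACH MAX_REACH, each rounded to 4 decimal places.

Link lengths: [6.8, 2.4]
max_reach = 6.8 + 2.4 = 9.2
L_max = max([6.8, 2.4]) = 6.8
S (sum of others) = 9.2 - 6.8 = 2.4
min_reach = max(0, 6.8 - 2.4) = max(0, 4.4) = 4.4

Answer: 4.4000 9.2000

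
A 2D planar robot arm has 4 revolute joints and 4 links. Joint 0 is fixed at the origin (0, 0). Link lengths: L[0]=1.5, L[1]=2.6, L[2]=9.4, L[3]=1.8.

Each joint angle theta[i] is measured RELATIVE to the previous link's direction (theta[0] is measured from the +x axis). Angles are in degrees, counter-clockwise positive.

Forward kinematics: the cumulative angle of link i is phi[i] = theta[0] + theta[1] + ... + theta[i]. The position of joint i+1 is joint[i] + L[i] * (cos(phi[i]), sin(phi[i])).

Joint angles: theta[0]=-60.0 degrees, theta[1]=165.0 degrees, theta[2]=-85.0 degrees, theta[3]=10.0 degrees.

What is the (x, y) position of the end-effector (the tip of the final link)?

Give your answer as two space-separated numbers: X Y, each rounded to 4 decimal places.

joint[0] = (0.0000, 0.0000)  (base)
link 0: phi[0] = -60 = -60 deg
  cos(-60 deg) = 0.5000, sin(-60 deg) = -0.8660
  joint[1] = (0.0000, 0.0000) + 1.5 * (0.5000, -0.8660) = (0.0000 + 0.7500, 0.0000 + -1.2990) = (0.7500, -1.2990)
link 1: phi[1] = -60 + 165 = 105 deg
  cos(105 deg) = -0.2588, sin(105 deg) = 0.9659
  joint[2] = (0.7500, -1.2990) + 2.6 * (-0.2588, 0.9659) = (0.7500 + -0.6729, -1.2990 + 2.5114) = (0.0771, 1.2124)
link 2: phi[2] = -60 + 165 + -85 = 20 deg
  cos(20 deg) = 0.9397, sin(20 deg) = 0.3420
  joint[3] = (0.0771, 1.2124) + 9.4 * (0.9397, 0.3420) = (0.0771 + 8.8331, 1.2124 + 3.2150) = (8.9102, 4.4274)
link 3: phi[3] = -60 + 165 + -85 + 10 = 30 deg
  cos(30 deg) = 0.8660, sin(30 deg) = 0.5000
  joint[4] = (8.9102, 4.4274) + 1.8 * (0.8660, 0.5000) = (8.9102 + 1.5588, 4.4274 + 0.9000) = (10.4690, 5.3274)
End effector: (10.4690, 5.3274)

Answer: 10.4690 5.3274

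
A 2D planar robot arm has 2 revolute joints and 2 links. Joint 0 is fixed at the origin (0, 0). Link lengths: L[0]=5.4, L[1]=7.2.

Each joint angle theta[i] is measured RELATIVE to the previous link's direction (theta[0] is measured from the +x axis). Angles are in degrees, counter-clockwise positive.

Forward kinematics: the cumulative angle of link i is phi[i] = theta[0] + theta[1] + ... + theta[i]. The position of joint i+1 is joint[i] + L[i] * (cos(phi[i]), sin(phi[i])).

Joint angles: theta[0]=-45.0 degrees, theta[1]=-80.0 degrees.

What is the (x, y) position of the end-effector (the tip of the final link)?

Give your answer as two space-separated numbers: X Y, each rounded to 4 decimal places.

Answer: -0.3114 -9.7163

Derivation:
joint[0] = (0.0000, 0.0000)  (base)
link 0: phi[0] = -45 = -45 deg
  cos(-45 deg) = 0.7071, sin(-45 deg) = -0.7071
  joint[1] = (0.0000, 0.0000) + 5.4 * (0.7071, -0.7071) = (0.0000 + 3.8184, 0.0000 + -3.8184) = (3.8184, -3.8184)
link 1: phi[1] = -45 + -80 = -125 deg
  cos(-125 deg) = -0.5736, sin(-125 deg) = -0.8192
  joint[2] = (3.8184, -3.8184) + 7.2 * (-0.5736, -0.8192) = (3.8184 + -4.1298, -3.8184 + -5.8979) = (-0.3114, -9.7163)
End effector: (-0.3114, -9.7163)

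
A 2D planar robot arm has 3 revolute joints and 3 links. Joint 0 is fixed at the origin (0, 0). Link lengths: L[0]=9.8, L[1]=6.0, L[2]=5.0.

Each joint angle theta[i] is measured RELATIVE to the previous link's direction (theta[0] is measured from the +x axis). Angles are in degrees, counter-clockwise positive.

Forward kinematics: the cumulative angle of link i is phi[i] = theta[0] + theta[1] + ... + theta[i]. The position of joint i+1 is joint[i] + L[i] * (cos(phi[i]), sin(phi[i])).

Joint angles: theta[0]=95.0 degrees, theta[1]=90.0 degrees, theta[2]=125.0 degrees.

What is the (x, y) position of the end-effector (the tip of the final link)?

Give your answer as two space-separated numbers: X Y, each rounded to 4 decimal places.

Answer: -3.6174 5.4096

Derivation:
joint[0] = (0.0000, 0.0000)  (base)
link 0: phi[0] = 95 = 95 deg
  cos(95 deg) = -0.0872, sin(95 deg) = 0.9962
  joint[1] = (0.0000, 0.0000) + 9.8 * (-0.0872, 0.9962) = (0.0000 + -0.8541, 0.0000 + 9.7627) = (-0.8541, 9.7627)
link 1: phi[1] = 95 + 90 = 185 deg
  cos(185 deg) = -0.9962, sin(185 deg) = -0.0872
  joint[2] = (-0.8541, 9.7627) + 6 * (-0.9962, -0.0872) = (-0.8541 + -5.9772, 9.7627 + -0.5229) = (-6.8313, 9.2398)
link 2: phi[2] = 95 + 90 + 125 = 310 deg
  cos(310 deg) = 0.6428, sin(310 deg) = -0.7660
  joint[3] = (-6.8313, 9.2398) + 5 * (0.6428, -0.7660) = (-6.8313 + 3.2139, 9.2398 + -3.8302) = (-3.6174, 5.4096)
End effector: (-3.6174, 5.4096)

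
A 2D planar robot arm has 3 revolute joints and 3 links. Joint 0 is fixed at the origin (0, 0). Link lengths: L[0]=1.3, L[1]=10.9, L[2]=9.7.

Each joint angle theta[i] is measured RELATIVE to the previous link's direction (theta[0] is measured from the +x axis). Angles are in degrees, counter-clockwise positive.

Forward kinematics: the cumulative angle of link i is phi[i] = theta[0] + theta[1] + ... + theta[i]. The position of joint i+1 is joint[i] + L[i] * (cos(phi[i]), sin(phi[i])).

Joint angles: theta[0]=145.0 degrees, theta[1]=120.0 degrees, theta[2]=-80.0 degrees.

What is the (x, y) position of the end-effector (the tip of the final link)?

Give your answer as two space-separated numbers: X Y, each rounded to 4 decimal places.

joint[0] = (0.0000, 0.0000)  (base)
link 0: phi[0] = 145 = 145 deg
  cos(145 deg) = -0.8192, sin(145 deg) = 0.5736
  joint[1] = (0.0000, 0.0000) + 1.3 * (-0.8192, 0.5736) = (0.0000 + -1.0649, 0.0000 + 0.7456) = (-1.0649, 0.7456)
link 1: phi[1] = 145 + 120 = 265 deg
  cos(265 deg) = -0.0872, sin(265 deg) = -0.9962
  joint[2] = (-1.0649, 0.7456) + 10.9 * (-0.0872, -0.9962) = (-1.0649 + -0.9500, 0.7456 + -10.8585) = (-2.0149, -10.1129)
link 2: phi[2] = 145 + 120 + -80 = 185 deg
  cos(185 deg) = -0.9962, sin(185 deg) = -0.0872
  joint[3] = (-2.0149, -10.1129) + 9.7 * (-0.9962, -0.0872) = (-2.0149 + -9.6631, -10.1129 + -0.8454) = (-11.6780, -10.9583)
End effector: (-11.6780, -10.9583)

Answer: -11.6780 -10.9583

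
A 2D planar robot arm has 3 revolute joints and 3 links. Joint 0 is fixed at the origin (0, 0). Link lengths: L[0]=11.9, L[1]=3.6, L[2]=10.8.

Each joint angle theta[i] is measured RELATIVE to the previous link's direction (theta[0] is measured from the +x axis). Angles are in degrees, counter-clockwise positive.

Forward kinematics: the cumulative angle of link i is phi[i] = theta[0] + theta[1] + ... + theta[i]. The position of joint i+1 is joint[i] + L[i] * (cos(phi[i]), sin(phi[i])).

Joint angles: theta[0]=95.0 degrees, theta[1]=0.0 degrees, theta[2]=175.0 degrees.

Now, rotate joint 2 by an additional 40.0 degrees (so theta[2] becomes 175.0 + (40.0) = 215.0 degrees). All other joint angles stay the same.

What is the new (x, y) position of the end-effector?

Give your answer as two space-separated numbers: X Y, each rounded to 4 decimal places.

Answer: 5.5912 7.1677

Derivation:
joint[0] = (0.0000, 0.0000)  (base)
link 0: phi[0] = 95 = 95 deg
  cos(95 deg) = -0.0872, sin(95 deg) = 0.9962
  joint[1] = (0.0000, 0.0000) + 11.9 * (-0.0872, 0.9962) = (0.0000 + -1.0372, 0.0000 + 11.8547) = (-1.0372, 11.8547)
link 1: phi[1] = 95 + 0 = 95 deg
  cos(95 deg) = -0.0872, sin(95 deg) = 0.9962
  joint[2] = (-1.0372, 11.8547) + 3.6 * (-0.0872, 0.9962) = (-1.0372 + -0.3138, 11.8547 + 3.5863) = (-1.3509, 15.4410)
link 2: phi[2] = 95 + 0 + 215 = 310 deg
  cos(310 deg) = 0.6428, sin(310 deg) = -0.7660
  joint[3] = (-1.3509, 15.4410) + 10.8 * (0.6428, -0.7660) = (-1.3509 + 6.9421, 15.4410 + -8.2733) = (5.5912, 7.1677)
End effector: (5.5912, 7.1677)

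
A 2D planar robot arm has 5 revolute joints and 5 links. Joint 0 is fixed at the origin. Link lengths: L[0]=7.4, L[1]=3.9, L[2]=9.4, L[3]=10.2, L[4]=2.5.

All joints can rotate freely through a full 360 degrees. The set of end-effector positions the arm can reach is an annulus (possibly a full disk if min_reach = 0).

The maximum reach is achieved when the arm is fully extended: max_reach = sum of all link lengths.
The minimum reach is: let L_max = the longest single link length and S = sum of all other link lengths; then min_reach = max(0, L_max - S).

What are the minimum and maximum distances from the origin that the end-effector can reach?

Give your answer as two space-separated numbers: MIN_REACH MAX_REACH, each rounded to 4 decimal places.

Answer: 0.0000 33.4000

Derivation:
Link lengths: [7.4, 3.9, 9.4, 10.2, 2.5]
max_reach = 7.4 + 3.9 + 9.4 + 10.2 + 2.5 = 33.4
L_max = max([7.4, 3.9, 9.4, 10.2, 2.5]) = 10.2
S (sum of others) = 33.4 - 10.2 = 23.2
min_reach = max(0, 10.2 - 23.2) = max(0, -13) = 0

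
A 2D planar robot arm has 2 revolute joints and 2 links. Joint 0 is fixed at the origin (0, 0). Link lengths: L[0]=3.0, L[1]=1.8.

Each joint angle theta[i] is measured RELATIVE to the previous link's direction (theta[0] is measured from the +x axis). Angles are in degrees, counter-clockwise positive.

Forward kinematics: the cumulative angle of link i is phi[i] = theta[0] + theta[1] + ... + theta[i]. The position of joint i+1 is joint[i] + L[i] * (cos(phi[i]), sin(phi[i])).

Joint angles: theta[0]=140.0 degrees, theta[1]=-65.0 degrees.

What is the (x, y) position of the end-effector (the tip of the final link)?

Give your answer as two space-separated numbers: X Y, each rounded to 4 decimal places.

joint[0] = (0.0000, 0.0000)  (base)
link 0: phi[0] = 140 = 140 deg
  cos(140 deg) = -0.7660, sin(140 deg) = 0.6428
  joint[1] = (0.0000, 0.0000) + 3 * (-0.7660, 0.6428) = (0.0000 + -2.2981, 0.0000 + 1.9284) = (-2.2981, 1.9284)
link 1: phi[1] = 140 + -65 = 75 deg
  cos(75 deg) = 0.2588, sin(75 deg) = 0.9659
  joint[2] = (-2.2981, 1.9284) + 1.8 * (0.2588, 0.9659) = (-2.2981 + 0.4659, 1.9284 + 1.7387) = (-1.8323, 3.6670)
End effector: (-1.8323, 3.6670)

Answer: -1.8323 3.6670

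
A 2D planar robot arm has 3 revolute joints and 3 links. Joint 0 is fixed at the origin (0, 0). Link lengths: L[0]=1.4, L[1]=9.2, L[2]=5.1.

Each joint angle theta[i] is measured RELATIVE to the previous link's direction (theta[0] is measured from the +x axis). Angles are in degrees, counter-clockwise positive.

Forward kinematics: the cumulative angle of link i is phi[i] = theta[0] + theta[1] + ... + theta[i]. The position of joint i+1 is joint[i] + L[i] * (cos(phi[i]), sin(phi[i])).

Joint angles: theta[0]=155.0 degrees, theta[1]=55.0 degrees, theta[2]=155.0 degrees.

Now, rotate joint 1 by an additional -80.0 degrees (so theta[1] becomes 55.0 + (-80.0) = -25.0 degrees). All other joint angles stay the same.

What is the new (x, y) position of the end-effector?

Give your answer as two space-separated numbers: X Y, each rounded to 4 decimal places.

joint[0] = (0.0000, 0.0000)  (base)
link 0: phi[0] = 155 = 155 deg
  cos(155 deg) = -0.9063, sin(155 deg) = 0.4226
  joint[1] = (0.0000, 0.0000) + 1.4 * (-0.9063, 0.4226) = (0.0000 + -1.2688, 0.0000 + 0.5917) = (-1.2688, 0.5917)
link 1: phi[1] = 155 + -25 = 130 deg
  cos(130 deg) = -0.6428, sin(130 deg) = 0.7660
  joint[2] = (-1.2688, 0.5917) + 9.2 * (-0.6428, 0.7660) = (-1.2688 + -5.9136, 0.5917 + 7.0476) = (-7.1825, 7.6393)
link 2: phi[2] = 155 + -25 + 155 = 285 deg
  cos(285 deg) = 0.2588, sin(285 deg) = -0.9659
  joint[3] = (-7.1825, 7.6393) + 5.1 * (0.2588, -0.9659) = (-7.1825 + 1.3200, 7.6393 + -4.9262) = (-5.8625, 2.7131)
End effector: (-5.8625, 2.7131)

Answer: -5.8625 2.7131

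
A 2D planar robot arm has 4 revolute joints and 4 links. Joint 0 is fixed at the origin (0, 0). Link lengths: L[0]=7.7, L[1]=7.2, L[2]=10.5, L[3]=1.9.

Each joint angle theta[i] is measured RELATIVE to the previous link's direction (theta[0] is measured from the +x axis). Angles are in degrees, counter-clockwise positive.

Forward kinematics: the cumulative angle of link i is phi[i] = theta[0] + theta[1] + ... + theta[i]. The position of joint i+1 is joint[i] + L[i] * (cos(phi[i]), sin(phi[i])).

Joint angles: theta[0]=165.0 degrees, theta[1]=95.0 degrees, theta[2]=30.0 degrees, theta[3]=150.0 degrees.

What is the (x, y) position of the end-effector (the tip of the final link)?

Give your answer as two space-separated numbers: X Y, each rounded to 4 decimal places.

joint[0] = (0.0000, 0.0000)  (base)
link 0: phi[0] = 165 = 165 deg
  cos(165 deg) = -0.9659, sin(165 deg) = 0.2588
  joint[1] = (0.0000, 0.0000) + 7.7 * (-0.9659, 0.2588) = (0.0000 + -7.4376, 0.0000 + 1.9929) = (-7.4376, 1.9929)
link 1: phi[1] = 165 + 95 = 260 deg
  cos(260 deg) = -0.1736, sin(260 deg) = -0.9848
  joint[2] = (-7.4376, 1.9929) + 7.2 * (-0.1736, -0.9848) = (-7.4376 + -1.2503, 1.9929 + -7.0906) = (-8.6879, -5.0977)
link 2: phi[2] = 165 + 95 + 30 = 290 deg
  cos(290 deg) = 0.3420, sin(290 deg) = -0.9397
  joint[3] = (-8.6879, -5.0977) + 10.5 * (0.3420, -0.9397) = (-8.6879 + 3.5912, -5.0977 + -9.8668) = (-5.0967, -14.9645)
link 3: phi[3] = 165 + 95 + 30 + 150 = 440 deg
  cos(440 deg) = 0.1736, sin(440 deg) = 0.9848
  joint[4] = (-5.0967, -14.9645) + 1.9 * (0.1736, 0.9848) = (-5.0967 + 0.3299, -14.9645 + 1.8711) = (-4.7668, -13.0933)
End effector: (-4.7668, -13.0933)

Answer: -4.7668 -13.0933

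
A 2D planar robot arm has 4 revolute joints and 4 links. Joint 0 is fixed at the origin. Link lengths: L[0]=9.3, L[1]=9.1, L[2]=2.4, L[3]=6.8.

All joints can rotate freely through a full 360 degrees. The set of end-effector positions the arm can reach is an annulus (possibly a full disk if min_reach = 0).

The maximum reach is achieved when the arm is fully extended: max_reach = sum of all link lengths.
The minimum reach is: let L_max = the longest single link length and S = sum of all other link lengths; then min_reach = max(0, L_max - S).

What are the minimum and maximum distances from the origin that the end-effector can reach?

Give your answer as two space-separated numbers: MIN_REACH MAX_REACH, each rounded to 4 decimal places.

Link lengths: [9.3, 9.1, 2.4, 6.8]
max_reach = 9.3 + 9.1 + 2.4 + 6.8 = 27.6
L_max = max([9.3, 9.1, 2.4, 6.8]) = 9.3
S (sum of others) = 27.6 - 9.3 = 18.3
min_reach = max(0, 9.3 - 18.3) = max(0, -9) = 0

Answer: 0.0000 27.6000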